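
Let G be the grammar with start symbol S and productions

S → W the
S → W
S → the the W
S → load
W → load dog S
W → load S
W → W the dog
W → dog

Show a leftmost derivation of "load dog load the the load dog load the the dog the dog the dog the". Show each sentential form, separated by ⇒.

S ⇒ W the ⇒ load dog S the ⇒ load dog W the ⇒ load dog load S the ⇒ load dog load the the W the ⇒ load dog load the the W the dog the ⇒ load dog load the the load dog S the dog the ⇒ load dog load the the load dog W the dog the ⇒ load dog load the the load dog load S the dog the ⇒ load dog load the the load dog load the the W the dog the ⇒ load dog load the the load dog load the the W the dog the dog the ⇒ load dog load the the load dog load the the dog the dog the dog the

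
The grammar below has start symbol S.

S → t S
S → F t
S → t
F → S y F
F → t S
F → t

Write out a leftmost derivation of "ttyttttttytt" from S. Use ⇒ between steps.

S ⇒ Ft   [S → F t]
Ft ⇒ SyFt   [F → S y F]
SyFt ⇒ tSyFt   [S → t S]
tSyFt ⇒ ttyFt   [S → t]
ttyFt ⇒ ttySyFt   [F → S y F]
ttySyFt ⇒ ttytSyFt   [S → t S]
ttytSyFt ⇒ ttytFtyFt   [S → F t]
ttytFtyFt ⇒ ttyttStyFt   [F → t S]
ttyttStyFt ⇒ ttytttStyFt   [S → t S]
ttytttStyFt ⇒ ttytttFttyFt   [S → F t]
ttytttFttyFt ⇒ ttyttttttyFt   [F → t]
ttyttttttyFt ⇒ ttyttttttytt   [F → t]

S ⇒ Ft ⇒ SyFt ⇒ tSyFt ⇒ ttyFt ⇒ ttySyFt ⇒ ttytSyFt ⇒ ttytFtyFt ⇒ ttyttStyFt ⇒ ttytttStyFt ⇒ ttytttFttyFt ⇒ ttyttttttyFt ⇒ ttyttttttytt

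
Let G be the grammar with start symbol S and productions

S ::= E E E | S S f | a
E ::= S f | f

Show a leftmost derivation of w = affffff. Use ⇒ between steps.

S⇒EEE⇒SfEE⇒EEEfEE⇒SfEEfEE⇒afEEfEE⇒affEfEE⇒affffEE⇒afffffE⇒affffff

S ⇒ EEE   [S ::= E E E]
EEE ⇒ SfEE   [E ::= S f]
SfEE ⇒ EEEfEE   [S ::= E E E]
EEEfEE ⇒ SfEEfEE   [E ::= S f]
SfEEfEE ⇒ afEEfEE   [S ::= a]
afEEfEE ⇒ affEfEE   [E ::= f]
affEfEE ⇒ affffEE   [E ::= f]
affffEE ⇒ afffffE   [E ::= f]
afffffE ⇒ affffff   [E ::= f]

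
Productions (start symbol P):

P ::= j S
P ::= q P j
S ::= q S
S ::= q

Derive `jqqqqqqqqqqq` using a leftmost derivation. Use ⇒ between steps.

P ⇒ jS   [P ::= j S]
jS ⇒ jqS   [S ::= q S]
jqS ⇒ jqqS   [S ::= q S]
jqqS ⇒ jqqqS   [S ::= q S]
jqqqS ⇒ jqqqqS   [S ::= q S]
jqqqqS ⇒ jqqqqqS   [S ::= q S]
jqqqqqS ⇒ jqqqqqqS   [S ::= q S]
jqqqqqqS ⇒ jqqqqqqqS   [S ::= q S]
jqqqqqqqS ⇒ jqqqqqqqqS   [S ::= q S]
jqqqqqqqqS ⇒ jqqqqqqqqqS   [S ::= q S]
jqqqqqqqqqS ⇒ jqqqqqqqqqqS   [S ::= q S]
jqqqqqqqqqqS ⇒ jqqqqqqqqqqq   [S ::= q]

P⇒jS⇒jqS⇒jqqS⇒jqqqS⇒jqqqqS⇒jqqqqqS⇒jqqqqqqS⇒jqqqqqqqS⇒jqqqqqqqqS⇒jqqqqqqqqqS⇒jqqqqqqqqqqS⇒jqqqqqqqqqqq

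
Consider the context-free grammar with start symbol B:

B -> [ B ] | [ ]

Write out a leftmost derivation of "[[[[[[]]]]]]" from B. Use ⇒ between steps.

B⇒[B]⇒[[B]]⇒[[[B]]]⇒[[[[B]]]]⇒[[[[[B]]]]]⇒[[[[[[]]]]]]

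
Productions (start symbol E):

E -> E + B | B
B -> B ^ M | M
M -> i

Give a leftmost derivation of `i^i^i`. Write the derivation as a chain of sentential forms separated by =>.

E=>B=>B^M=>B^M^M=>M^M^M=>i^M^M=>i^i^M=>i^i^i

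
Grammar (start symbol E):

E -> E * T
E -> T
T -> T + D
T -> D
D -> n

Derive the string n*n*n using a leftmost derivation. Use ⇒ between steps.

E ⇒ E*T ⇒ E*T*T ⇒ T*T*T ⇒ D*T*T ⇒ n*T*T ⇒ n*D*T ⇒ n*n*T ⇒ n*n*D ⇒ n*n*n

E ⇒ E*T   [E -> E * T]
E*T ⇒ E*T*T   [E -> E * T]
E*T*T ⇒ T*T*T   [E -> T]
T*T*T ⇒ D*T*T   [T -> D]
D*T*T ⇒ n*T*T   [D -> n]
n*T*T ⇒ n*D*T   [T -> D]
n*D*T ⇒ n*n*T   [D -> n]
n*n*T ⇒ n*n*D   [T -> D]
n*n*D ⇒ n*n*n   [D -> n]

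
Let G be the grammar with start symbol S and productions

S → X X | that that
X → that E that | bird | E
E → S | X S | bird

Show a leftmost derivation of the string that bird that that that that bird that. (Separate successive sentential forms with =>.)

S => X X => that E that X => that X S that X => that bird S that X => that bird that that that X => that bird that that that that E that => that bird that that that that bird that

S => X X   [S → X X]
X X => that E that X   [X → that E that]
that E that X => that X S that X   [E → X S]
that X S that X => that bird S that X   [X → bird]
that bird S that X => that bird that that that X   [S → that that]
that bird that that that X => that bird that that that that E that   [X → that E that]
that bird that that that that E that => that bird that that that that bird that   [E → bird]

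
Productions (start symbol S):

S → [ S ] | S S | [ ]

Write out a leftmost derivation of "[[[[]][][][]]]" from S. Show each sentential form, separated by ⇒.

S ⇒ [S]   [S → [ S ]]
[S] ⇒ [[S]]   [S → [ S ]]
[[S]] ⇒ [[SS]]   [S → S S]
[[SS]] ⇒ [[SSS]]   [S → S S]
[[SSS]] ⇒ [[SSSS]]   [S → S S]
[[SSSS]] ⇒ [[[S]SSS]]   [S → [ S ]]
[[[S]SSS]] ⇒ [[[[]]SSS]]   [S → [ ]]
[[[[]]SSS]] ⇒ [[[[]][]SS]]   [S → [ ]]
[[[[]][]SS]] ⇒ [[[[]][][]S]]   [S → [ ]]
[[[[]][][]S]] ⇒ [[[[]][][][]]]   [S → [ ]]

S ⇒ [S] ⇒ [[S]] ⇒ [[SS]] ⇒ [[SSS]] ⇒ [[SSSS]] ⇒ [[[S]SSS]] ⇒ [[[[]]SSS]] ⇒ [[[[]][]SS]] ⇒ [[[[]][][]S]] ⇒ [[[[]][][][]]]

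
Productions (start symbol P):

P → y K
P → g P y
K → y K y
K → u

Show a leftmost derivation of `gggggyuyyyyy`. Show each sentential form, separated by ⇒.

P ⇒ gPy   [P → g P y]
gPy ⇒ ggPyy   [P → g P y]
ggPyy ⇒ gggPyyy   [P → g P y]
gggPyyy ⇒ ggggPyyyy   [P → g P y]
ggggPyyyy ⇒ gggggPyyyyy   [P → g P y]
gggggPyyyyy ⇒ gggggyKyyyyy   [P → y K]
gggggyKyyyyy ⇒ gggggyuyyyyy   [K → u]

P⇒gPy⇒ggPyy⇒gggPyyy⇒ggggPyyyy⇒gggggPyyyyy⇒gggggyKyyyyy⇒gggggyuyyyyy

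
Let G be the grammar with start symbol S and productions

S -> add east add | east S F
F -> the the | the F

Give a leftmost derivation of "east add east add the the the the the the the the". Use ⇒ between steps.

S ⇒ east S F ⇒ east add east add F ⇒ east add east add the F ⇒ east add east add the the F ⇒ east add east add the the the F ⇒ east add east add the the the the F ⇒ east add east add the the the the the F ⇒ east add east add the the the the the the F ⇒ east add east add the the the the the the the the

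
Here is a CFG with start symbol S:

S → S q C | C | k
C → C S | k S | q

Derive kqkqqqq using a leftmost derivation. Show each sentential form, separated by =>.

S=>SqC=>SqCqC=>CqCqC=>kSqCqC=>kCqCqC=>kCSqCqC=>kqSqCqC=>kqkqCqC=>kqkqqqC=>kqkqqqq

S => SqC   [S → S q C]
SqC => SqCqC   [S → S q C]
SqCqC => CqCqC   [S → C]
CqCqC => kSqCqC   [C → k S]
kSqCqC => kCqCqC   [S → C]
kCqCqC => kCSqCqC   [C → C S]
kCSqCqC => kqSqCqC   [C → q]
kqSqCqC => kqkqCqC   [S → k]
kqkqCqC => kqkqqqC   [C → q]
kqkqqqC => kqkqqqq   [C → q]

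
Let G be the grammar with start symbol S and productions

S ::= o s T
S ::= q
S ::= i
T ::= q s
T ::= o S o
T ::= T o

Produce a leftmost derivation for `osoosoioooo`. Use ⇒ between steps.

S ⇒ osT   [S ::= o s T]
osT ⇒ osTo   [T ::= T o]
osTo ⇒ osToo   [T ::= T o]
osToo ⇒ osoSooo   [T ::= o S o]
osoSooo ⇒ osoosTooo   [S ::= o s T]
osoosTooo ⇒ osoosoSoooo   [T ::= o S o]
osoosoSoooo ⇒ osoosoioooo   [S ::= i]

S⇒osT⇒osTo⇒osToo⇒osoSooo⇒osoosTooo⇒osoosoSoooo⇒osoosoioooo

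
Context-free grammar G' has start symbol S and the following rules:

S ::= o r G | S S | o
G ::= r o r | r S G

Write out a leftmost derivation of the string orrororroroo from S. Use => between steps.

S => SS => SSS => SSSS => orGSSS => orrorSSS => orrororGSS => orrororrorSS => orrororroroS => orrororroroo

S => SS   [S ::= S S]
SS => SSS   [S ::= S S]
SSS => SSSS   [S ::= S S]
SSSS => orGSSS   [S ::= o r G]
orGSSS => orrorSSS   [G ::= r o r]
orrorSSS => orrororGSS   [S ::= o r G]
orrororGSS => orrororrorSS   [G ::= r o r]
orrororrorSS => orrororroroS   [S ::= o]
orrororroroS => orrororroroo   [S ::= o]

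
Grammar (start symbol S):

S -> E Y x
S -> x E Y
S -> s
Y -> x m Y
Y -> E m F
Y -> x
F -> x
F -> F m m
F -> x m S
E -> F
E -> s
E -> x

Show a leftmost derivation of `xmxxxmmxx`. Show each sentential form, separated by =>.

S => EYx => FYx => FmmYx => xmSmmYx => xmEYxmmYx => xmFYxmmYx => xmxYxmmYx => xmxxxmmYx => xmxxxmmxx

S => EYx   [S -> E Y x]
EYx => FYx   [E -> F]
FYx => FmmYx   [F -> F m m]
FmmYx => xmSmmYx   [F -> x m S]
xmSmmYx => xmEYxmmYx   [S -> E Y x]
xmEYxmmYx => xmFYxmmYx   [E -> F]
xmFYxmmYx => xmxYxmmYx   [F -> x]
xmxYxmmYx => xmxxxmmYx   [Y -> x]
xmxxxmmYx => xmxxxmmxx   [Y -> x]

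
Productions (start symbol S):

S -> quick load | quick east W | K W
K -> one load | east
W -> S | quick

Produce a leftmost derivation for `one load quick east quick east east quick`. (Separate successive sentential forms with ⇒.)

S ⇒ K W ⇒ one load W ⇒ one load S ⇒ one load quick east W ⇒ one load quick east S ⇒ one load quick east quick east W ⇒ one load quick east quick east S ⇒ one load quick east quick east K W ⇒ one load quick east quick east east W ⇒ one load quick east quick east east quick

S ⇒ K W   [S -> K W]
K W ⇒ one load W   [K -> one load]
one load W ⇒ one load S   [W -> S]
one load S ⇒ one load quick east W   [S -> quick east W]
one load quick east W ⇒ one load quick east S   [W -> S]
one load quick east S ⇒ one load quick east quick east W   [S -> quick east W]
one load quick east quick east W ⇒ one load quick east quick east S   [W -> S]
one load quick east quick east S ⇒ one load quick east quick east K W   [S -> K W]
one load quick east quick east K W ⇒ one load quick east quick east east W   [K -> east]
one load quick east quick east east W ⇒ one load quick east quick east east quick   [W -> quick]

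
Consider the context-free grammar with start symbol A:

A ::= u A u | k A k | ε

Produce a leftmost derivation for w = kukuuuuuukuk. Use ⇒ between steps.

A ⇒ kAk   [A ::= k A k]
kAk ⇒ kuAuk   [A ::= u A u]
kuAuk ⇒ kukAkuk   [A ::= k A k]
kukAkuk ⇒ kukuAukuk   [A ::= u A u]
kukuAukuk ⇒ kukuuAuukuk   [A ::= u A u]
kukuuAuukuk ⇒ kukuuuAuuukuk   [A ::= u A u]
kukuuuAuuukuk ⇒ kukuuuuuukuk   [A ::= ε]

A ⇒ kAk ⇒ kuAuk ⇒ kukAkuk ⇒ kukuAukuk ⇒ kukuuAuukuk ⇒ kukuuuAuuukuk ⇒ kukuuuuuukuk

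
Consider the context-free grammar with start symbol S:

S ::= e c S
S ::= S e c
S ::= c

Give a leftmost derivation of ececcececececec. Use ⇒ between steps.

S ⇒ Sec ⇒ Secec ⇒ ecSecec ⇒ ecSececec ⇒ ecSecececec ⇒ ececSecececec ⇒ ececSececececec ⇒ ececcececececec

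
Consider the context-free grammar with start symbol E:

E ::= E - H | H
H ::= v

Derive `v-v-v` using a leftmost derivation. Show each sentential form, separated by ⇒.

E ⇒ E-H   [E ::= E - H]
E-H ⇒ E-H-H   [E ::= E - H]
E-H-H ⇒ H-H-H   [E ::= H]
H-H-H ⇒ v-H-H   [H ::= v]
v-H-H ⇒ v-v-H   [H ::= v]
v-v-H ⇒ v-v-v   [H ::= v]

E⇒E-H⇒E-H-H⇒H-H-H⇒v-H-H⇒v-v-H⇒v-v-v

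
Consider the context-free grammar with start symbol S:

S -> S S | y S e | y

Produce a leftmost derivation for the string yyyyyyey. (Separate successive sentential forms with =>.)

S => SS => SSS => SSSS => ySSS => yySS => yyySeS => yyySSeS => yyySSSeS => yyyySSeS => yyyyySeS => yyyyyyeS => yyyyyyey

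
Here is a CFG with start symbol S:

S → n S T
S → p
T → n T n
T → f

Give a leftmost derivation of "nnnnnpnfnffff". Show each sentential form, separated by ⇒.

S ⇒ nST ⇒ nnSTT ⇒ nnnSTTT ⇒ nnnnSTTTT ⇒ nnnnnSTTTTT ⇒ nnnnnpTTTTT ⇒ nnnnnpnTnTTTT ⇒ nnnnnpnfnTTTT ⇒ nnnnnpnfnfTTT ⇒ nnnnnpnfnffTT ⇒ nnnnnpnfnfffT ⇒ nnnnnpnfnffff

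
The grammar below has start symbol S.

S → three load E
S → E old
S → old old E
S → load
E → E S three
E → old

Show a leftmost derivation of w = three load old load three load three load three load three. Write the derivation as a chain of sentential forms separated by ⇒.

S ⇒ three load E   [S → three load E]
three load E ⇒ three load E S three   [E → E S three]
three load E S three ⇒ three load E S three S three   [E → E S three]
three load E S three S three ⇒ three load E S three S three S three   [E → E S three]
three load E S three S three S three ⇒ three load E S three S three S three S three   [E → E S three]
three load E S three S three S three S three ⇒ three load old S three S three S three S three   [E → old]
three load old S three S three S three S three ⇒ three load old load three S three S three S three   [S → load]
three load old load three S three S three S three ⇒ three load old load three load three S three S three   [S → load]
three load old load three load three S three S three ⇒ three load old load three load three load three S three   [S → load]
three load old load three load three load three S three ⇒ three load old load three load three load three load three   [S → load]

S ⇒ three load E ⇒ three load E S three ⇒ three load E S three S three ⇒ three load E S three S three S three ⇒ three load E S three S three S three S three ⇒ three load old S three S three S three S three ⇒ three load old load three S three S three S three ⇒ three load old load three load three S three S three ⇒ three load old load three load three load three S three ⇒ three load old load three load three load three load three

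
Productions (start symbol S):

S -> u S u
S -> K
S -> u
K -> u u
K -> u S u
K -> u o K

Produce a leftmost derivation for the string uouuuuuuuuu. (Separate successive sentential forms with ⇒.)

S ⇒ K ⇒ uoK ⇒ uouSu ⇒ uouuSuu ⇒ uouuKuu ⇒ uouuuSuuu ⇒ uouuuKuuu ⇒ uouuuuSuuuu ⇒ uouuuuuuuuu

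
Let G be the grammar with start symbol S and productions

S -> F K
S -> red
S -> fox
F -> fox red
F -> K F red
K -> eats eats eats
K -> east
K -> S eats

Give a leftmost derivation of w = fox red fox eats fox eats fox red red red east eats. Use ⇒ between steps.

S ⇒ F K ⇒ fox red K ⇒ fox red S eats ⇒ fox red F K eats ⇒ fox red K F red K eats ⇒ fox red S eats F red K eats ⇒ fox red fox eats F red K eats ⇒ fox red fox eats K F red red K eats ⇒ fox red fox eats S eats F red red K eats ⇒ fox red fox eats fox eats F red red K eats ⇒ fox red fox eats fox eats fox red red red K eats ⇒ fox red fox eats fox eats fox red red red east eats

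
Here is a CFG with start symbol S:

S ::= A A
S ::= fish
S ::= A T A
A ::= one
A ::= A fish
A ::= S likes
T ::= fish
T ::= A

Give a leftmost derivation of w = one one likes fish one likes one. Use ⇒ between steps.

S ⇒ A A ⇒ S likes A ⇒ A T A likes A ⇒ S likes T A likes A ⇒ A A likes T A likes A ⇒ one A likes T A likes A ⇒ one one likes T A likes A ⇒ one one likes fish A likes A ⇒ one one likes fish one likes A ⇒ one one likes fish one likes one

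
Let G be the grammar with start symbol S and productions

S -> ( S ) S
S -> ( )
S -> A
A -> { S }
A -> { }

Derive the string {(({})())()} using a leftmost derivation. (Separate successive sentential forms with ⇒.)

S ⇒ A ⇒ {S} ⇒ {(S)S} ⇒ {((S)S)S} ⇒ {((A)S)S} ⇒ {(({})S)S} ⇒ {(({})())S} ⇒ {(({})())()}

S ⇒ A   [S -> A]
A ⇒ {S}   [A -> { S }]
{S} ⇒ {(S)S}   [S -> ( S ) S]
{(S)S} ⇒ {((S)S)S}   [S -> ( S ) S]
{((S)S)S} ⇒ {((A)S)S}   [S -> A]
{((A)S)S} ⇒ {(({})S)S}   [A -> { }]
{(({})S)S} ⇒ {(({})())S}   [S -> ( )]
{(({})())S} ⇒ {(({})())()}   [S -> ( )]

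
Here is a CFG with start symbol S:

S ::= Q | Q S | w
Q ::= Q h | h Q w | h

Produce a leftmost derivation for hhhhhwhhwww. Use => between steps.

S=>Q=>hQw=>hhQww=>hhhQwww=>hhhQhwww=>hhhQhhwww=>hhhhQwhhwww=>hhhhhwhhwww

S => Q   [S ::= Q]
Q => hQw   [Q ::= h Q w]
hQw => hhQww   [Q ::= h Q w]
hhQww => hhhQwww   [Q ::= h Q w]
hhhQwww => hhhQhwww   [Q ::= Q h]
hhhQhwww => hhhQhhwww   [Q ::= Q h]
hhhQhhwww => hhhhQwhhwww   [Q ::= h Q w]
hhhhQwhhwww => hhhhhwhhwww   [Q ::= h]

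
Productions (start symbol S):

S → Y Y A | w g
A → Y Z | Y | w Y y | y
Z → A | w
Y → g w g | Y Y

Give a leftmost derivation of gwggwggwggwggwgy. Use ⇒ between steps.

S ⇒ YYA ⇒ YYYA ⇒ gwgYYA ⇒ gwgYYYA ⇒ gwgYYYYA ⇒ gwggwgYYYA ⇒ gwggwggwgYYA ⇒ gwggwggwggwgYA ⇒ gwggwggwggwggwgA ⇒ gwggwggwggwggwgy

S ⇒ YYA   [S → Y Y A]
YYA ⇒ YYYA   [Y → Y Y]
YYYA ⇒ gwgYYA   [Y → g w g]
gwgYYA ⇒ gwgYYYA   [Y → Y Y]
gwgYYYA ⇒ gwgYYYYA   [Y → Y Y]
gwgYYYYA ⇒ gwggwgYYYA   [Y → g w g]
gwggwgYYYA ⇒ gwggwggwgYYA   [Y → g w g]
gwggwggwgYYA ⇒ gwggwggwggwgYA   [Y → g w g]
gwggwggwggwgYA ⇒ gwggwggwggwggwgA   [Y → g w g]
gwggwggwggwggwgA ⇒ gwggwggwggwggwgy   [A → y]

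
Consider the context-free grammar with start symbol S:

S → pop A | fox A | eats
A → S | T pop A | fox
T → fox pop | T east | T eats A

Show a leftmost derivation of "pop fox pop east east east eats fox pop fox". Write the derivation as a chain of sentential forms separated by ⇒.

S ⇒ pop A ⇒ pop T pop A ⇒ pop T eats A pop A ⇒ pop T east eats A pop A ⇒ pop T east east eats A pop A ⇒ pop T east east east eats A pop A ⇒ pop fox pop east east east eats A pop A ⇒ pop fox pop east east east eats fox pop A ⇒ pop fox pop east east east eats fox pop fox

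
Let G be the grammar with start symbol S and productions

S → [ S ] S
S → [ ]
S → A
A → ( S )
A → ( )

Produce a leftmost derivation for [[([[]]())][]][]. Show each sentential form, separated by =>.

S => [S]S   [S → [ S ] S]
[S]S => [[S]S]S   [S → [ S ] S]
[[S]S]S => [[A]S]S   [S → A]
[[A]S]S => [[(S)]S]S   [A → ( S )]
[[(S)]S]S => [[([S]S)]S]S   [S → [ S ] S]
[[([S]S)]S]S => [[([[]]S)]S]S   [S → [ ]]
[[([[]]S)]S]S => [[([[]]A)]S]S   [S → A]
[[([[]]A)]S]S => [[([[]]())]S]S   [A → ( )]
[[([[]]())]S]S => [[([[]]())][]]S   [S → [ ]]
[[([[]]())][]]S => [[([[]]())][]][]   [S → [ ]]

S => [S]S => [[S]S]S => [[A]S]S => [[(S)]S]S => [[([S]S)]S]S => [[([[]]S)]S]S => [[([[]]A)]S]S => [[([[]]())]S]S => [[([[]]())][]]S => [[([[]]())][]][]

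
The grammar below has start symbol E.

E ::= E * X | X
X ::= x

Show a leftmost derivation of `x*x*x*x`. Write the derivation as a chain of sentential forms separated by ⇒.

E ⇒ E*X ⇒ E*X*X ⇒ E*X*X*X ⇒ X*X*X*X ⇒ x*X*X*X ⇒ x*x*X*X ⇒ x*x*x*X ⇒ x*x*x*x

E ⇒ E*X   [E ::= E * X]
E*X ⇒ E*X*X   [E ::= E * X]
E*X*X ⇒ E*X*X*X   [E ::= E * X]
E*X*X*X ⇒ X*X*X*X   [E ::= X]
X*X*X*X ⇒ x*X*X*X   [X ::= x]
x*X*X*X ⇒ x*x*X*X   [X ::= x]
x*x*X*X ⇒ x*x*x*X   [X ::= x]
x*x*x*X ⇒ x*x*x*x   [X ::= x]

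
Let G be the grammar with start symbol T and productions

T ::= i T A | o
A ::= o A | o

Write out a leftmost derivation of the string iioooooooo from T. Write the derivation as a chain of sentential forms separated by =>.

T => iTA   [T ::= i T A]
iTA => iiTAA   [T ::= i T A]
iiTAA => iioAA   [T ::= o]
iioAA => iiooAA   [A ::= o A]
iiooAA => iioooAA   [A ::= o A]
iioooAA => iiooooAA   [A ::= o A]
iiooooAA => iioooooAA   [A ::= o A]
iioooooAA => iiooooooAA   [A ::= o A]
iiooooooAA => iioooooooA   [A ::= o]
iioooooooA => iioooooooo   [A ::= o]

T => iTA => iiTAA => iioAA => iiooAA => iioooAA => iiooooAA => iioooooAA => iiooooooAA => iioooooooA => iioooooooo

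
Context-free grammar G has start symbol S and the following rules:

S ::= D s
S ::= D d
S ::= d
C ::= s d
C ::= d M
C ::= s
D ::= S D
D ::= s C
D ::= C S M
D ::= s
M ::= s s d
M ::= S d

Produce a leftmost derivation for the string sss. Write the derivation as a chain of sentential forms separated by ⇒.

S ⇒ Ds ⇒ sCs ⇒ sss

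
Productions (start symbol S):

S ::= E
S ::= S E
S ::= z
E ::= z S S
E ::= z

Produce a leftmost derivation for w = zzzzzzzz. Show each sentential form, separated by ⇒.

S ⇒ SE   [S ::= S E]
SE ⇒ EE   [S ::= E]
EE ⇒ zSSE   [E ::= z S S]
zSSE ⇒ zSESE   [S ::= S E]
zSESE ⇒ zzESE   [S ::= z]
zzESE ⇒ zzzSE   [E ::= z]
zzzSE ⇒ zzzEE   [S ::= E]
zzzEE ⇒ zzzzE   [E ::= z]
zzzzE ⇒ zzzzzSS   [E ::= z S S]
zzzzzSS ⇒ zzzzzSES   [S ::= S E]
zzzzzSES ⇒ zzzzzEES   [S ::= E]
zzzzzEES ⇒ zzzzzzES   [E ::= z]
zzzzzzES ⇒ zzzzzzzS   [E ::= z]
zzzzzzzS ⇒ zzzzzzzz   [S ::= z]

S⇒SE⇒EE⇒zSSE⇒zSESE⇒zzESE⇒zzzSE⇒zzzEE⇒zzzzE⇒zzzzzSS⇒zzzzzSES⇒zzzzzEES⇒zzzzzzES⇒zzzzzzzS⇒zzzzzzzz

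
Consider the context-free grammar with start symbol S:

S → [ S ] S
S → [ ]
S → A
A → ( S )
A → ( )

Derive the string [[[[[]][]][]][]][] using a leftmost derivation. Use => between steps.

S => [S]S => [[S]S]S => [[[S]S]S]S => [[[[S]S]S]S]S => [[[[[]]S]S]S]S => [[[[[]][]]S]S]S => [[[[[]][]][]]S]S => [[[[[]][]][]][]]S => [[[[[]][]][]][]][]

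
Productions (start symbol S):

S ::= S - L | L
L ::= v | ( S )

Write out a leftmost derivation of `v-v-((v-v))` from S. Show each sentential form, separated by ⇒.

S ⇒ S-L ⇒ S-L-L ⇒ L-L-L ⇒ v-L-L ⇒ v-v-L ⇒ v-v-(S) ⇒ v-v-(L) ⇒ v-v-((S)) ⇒ v-v-((S-L)) ⇒ v-v-((L-L)) ⇒ v-v-((v-L)) ⇒ v-v-((v-v))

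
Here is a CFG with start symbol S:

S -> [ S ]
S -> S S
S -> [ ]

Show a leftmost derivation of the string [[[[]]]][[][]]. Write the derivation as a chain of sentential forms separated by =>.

S => SS => [S]S => [[S]]S => [[[S]]]S => [[[[]]]]S => [[[[]]]][S] => [[[[]]]][SS] => [[[[]]]][[]S] => [[[[]]]][[][]]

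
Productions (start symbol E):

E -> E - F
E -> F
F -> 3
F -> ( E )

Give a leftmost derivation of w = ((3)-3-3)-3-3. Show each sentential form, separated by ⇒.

E ⇒ E-F   [E -> E - F]
E-F ⇒ E-F-F   [E -> E - F]
E-F-F ⇒ F-F-F   [E -> F]
F-F-F ⇒ (E)-F-F   [F -> ( E )]
(E)-F-F ⇒ (E-F)-F-F   [E -> E - F]
(E-F)-F-F ⇒ (E-F-F)-F-F   [E -> E - F]
(E-F-F)-F-F ⇒ (F-F-F)-F-F   [E -> F]
(F-F-F)-F-F ⇒ ((E)-F-F)-F-F   [F -> ( E )]
((E)-F-F)-F-F ⇒ ((F)-F-F)-F-F   [E -> F]
((F)-F-F)-F-F ⇒ ((3)-F-F)-F-F   [F -> 3]
((3)-F-F)-F-F ⇒ ((3)-3-F)-F-F   [F -> 3]
((3)-3-F)-F-F ⇒ ((3)-3-3)-F-F   [F -> 3]
((3)-3-3)-F-F ⇒ ((3)-3-3)-3-F   [F -> 3]
((3)-3-3)-3-F ⇒ ((3)-3-3)-3-3   [F -> 3]

E ⇒ E-F ⇒ E-F-F ⇒ F-F-F ⇒ (E)-F-F ⇒ (E-F)-F-F ⇒ (E-F-F)-F-F ⇒ (F-F-F)-F-F ⇒ ((E)-F-F)-F-F ⇒ ((F)-F-F)-F-F ⇒ ((3)-F-F)-F-F ⇒ ((3)-3-F)-F-F ⇒ ((3)-3-3)-F-F ⇒ ((3)-3-3)-3-F ⇒ ((3)-3-3)-3-3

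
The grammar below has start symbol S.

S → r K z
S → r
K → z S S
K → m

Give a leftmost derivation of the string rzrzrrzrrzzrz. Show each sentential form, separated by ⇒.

S⇒rKz⇒rzSSz⇒rzrKzSz⇒rzrzSSzSz⇒rzrzrSzSz⇒rzrzrrKzzSz⇒rzrzrrzSSzzSz⇒rzrzrrzrSzzSz⇒rzrzrrzrrzzSz⇒rzrzrrzrrzzrz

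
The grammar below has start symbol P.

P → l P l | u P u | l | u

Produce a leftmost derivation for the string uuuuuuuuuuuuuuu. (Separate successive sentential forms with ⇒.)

P⇒uPu⇒uuPuu⇒uuuPuuu⇒uuuuPuuuu⇒uuuuuPuuuuu⇒uuuuuuPuuuuuu⇒uuuuuuuPuuuuuuu⇒uuuuuuuuuuuuuuu

P ⇒ uPu   [P → u P u]
uPu ⇒ uuPuu   [P → u P u]
uuPuu ⇒ uuuPuuu   [P → u P u]
uuuPuuu ⇒ uuuuPuuuu   [P → u P u]
uuuuPuuuu ⇒ uuuuuPuuuuu   [P → u P u]
uuuuuPuuuuu ⇒ uuuuuuPuuuuuu   [P → u P u]
uuuuuuPuuuuuu ⇒ uuuuuuuPuuuuuuu   [P → u P u]
uuuuuuuPuuuuuuu ⇒ uuuuuuuuuuuuuuu   [P → u]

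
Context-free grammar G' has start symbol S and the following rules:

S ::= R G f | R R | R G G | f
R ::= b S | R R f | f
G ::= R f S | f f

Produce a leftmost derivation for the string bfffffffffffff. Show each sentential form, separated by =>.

S => RGf   [S ::= R G f]
RGf => bSGf   [R ::= b S]
bSGf => bRGfGf   [S ::= R G f]
bRGfGf => bRRfGfGf   [R ::= R R f]
bRRfGfGf => bRRfRfGfGf   [R ::= R R f]
bRRfRfGfGf => bRRfRfRfGfGf   [R ::= R R f]
bRRfRfRfGfGf => bfRfRfRfGfGf   [R ::= f]
bfRfRfRfGfGf => bfffRfRfGfGf   [R ::= f]
bfffRfRfGfGf => bfffffRfGfGf   [R ::= f]
bfffffRfGfGf => bfffffffGfGf   [R ::= f]
bfffffffGfGf => bffffffffffGf   [G ::= f f]
bffffffffffGf => bfffffffffffff   [G ::= f f]

S => RGf => bSGf => bRGfGf => bRRfGfGf => bRRfRfGfGf => bRRfRfRfGfGf => bfRfRfRfGfGf => bfffRfRfGfGf => bfffffRfGfGf => bfffffffGfGf => bffffffffffGf => bfffffffffffff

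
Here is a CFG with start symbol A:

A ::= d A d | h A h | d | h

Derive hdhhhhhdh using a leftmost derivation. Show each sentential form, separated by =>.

A => hAh => hdAdh => hdhAhdh => hdhhAhhdh => hdhhhhhdh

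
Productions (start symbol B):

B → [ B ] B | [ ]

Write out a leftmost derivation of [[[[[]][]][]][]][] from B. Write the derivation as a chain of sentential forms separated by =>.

B => [B]B => [[B]B]B => [[[B]B]B]B => [[[[B]B]B]B]B => [[[[[]]B]B]B]B => [[[[[]][]]B]B]B => [[[[[]][]][]]B]B => [[[[[]][]][]][]]B => [[[[[]][]][]][]][]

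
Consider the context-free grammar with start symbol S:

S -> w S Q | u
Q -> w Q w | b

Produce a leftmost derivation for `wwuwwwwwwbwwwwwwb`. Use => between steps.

S => wSQ => wwSQQ => wwuQQ => wwuwQwQ => wwuwwQwwQ => wwuwwwQwwwQ => wwuwwwwQwwwwQ => wwuwwwwwQwwwwwQ => wwuwwwwwwQwwwwwwQ => wwuwwwwwwbwwwwwwQ => wwuwwwwwwbwwwwwwb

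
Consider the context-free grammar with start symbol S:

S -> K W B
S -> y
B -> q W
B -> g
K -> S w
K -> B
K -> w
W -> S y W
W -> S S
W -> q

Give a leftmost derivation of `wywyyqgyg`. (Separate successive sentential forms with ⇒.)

S ⇒ KWB   [S -> K W B]
KWB ⇒ wWB   [K -> w]
wWB ⇒ wSSB   [W -> S S]
wSSB ⇒ wKWBSB   [S -> K W B]
wKWBSB ⇒ wSwWBSB   [K -> S w]
wSwWBSB ⇒ wywWBSB   [S -> y]
wywWBSB ⇒ wywSyWBSB   [W -> S y W]
wywSyWBSB ⇒ wywyyWBSB   [S -> y]
wywyyWBSB ⇒ wywyyqBSB   [W -> q]
wywyyqBSB ⇒ wywyyqgSB   [B -> g]
wywyyqgSB ⇒ wywyyqgyB   [S -> y]
wywyyqgyB ⇒ wywyyqgyg   [B -> g]

S ⇒ KWB ⇒ wWB ⇒ wSSB ⇒ wKWBSB ⇒ wSwWBSB ⇒ wywWBSB ⇒ wywSyWBSB ⇒ wywyyWBSB ⇒ wywyyqBSB ⇒ wywyyqgSB ⇒ wywyyqgyB ⇒ wywyyqgyg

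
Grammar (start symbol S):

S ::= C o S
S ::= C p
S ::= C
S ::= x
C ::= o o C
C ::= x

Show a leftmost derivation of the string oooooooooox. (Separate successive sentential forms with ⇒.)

S⇒C⇒ooC⇒ooooC⇒ooooooC⇒ooooooooC⇒ooooooooooC⇒oooooooooox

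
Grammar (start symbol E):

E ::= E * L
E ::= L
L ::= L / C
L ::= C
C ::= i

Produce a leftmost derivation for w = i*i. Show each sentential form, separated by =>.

E => E*L => L*L => C*L => i*L => i*C => i*i

E => E*L   [E ::= E * L]
E*L => L*L   [E ::= L]
L*L => C*L   [L ::= C]
C*L => i*L   [C ::= i]
i*L => i*C   [L ::= C]
i*C => i*i   [C ::= i]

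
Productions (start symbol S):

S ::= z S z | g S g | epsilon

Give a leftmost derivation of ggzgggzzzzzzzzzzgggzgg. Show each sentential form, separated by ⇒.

S ⇒ gSg   [S ::= g S g]
gSg ⇒ ggSgg   [S ::= g S g]
ggSgg ⇒ ggzSzgg   [S ::= z S z]
ggzSzgg ⇒ ggzgSgzgg   [S ::= g S g]
ggzgSgzgg ⇒ ggzggSggzgg   [S ::= g S g]
ggzggSggzgg ⇒ ggzgggSgggzgg   [S ::= g S g]
ggzgggSgggzgg ⇒ ggzgggzSzgggzgg   [S ::= z S z]
ggzgggzSzgggzgg ⇒ ggzgggzzSzzgggzgg   [S ::= z S z]
ggzgggzzSzzgggzgg ⇒ ggzgggzzzSzzzgggzgg   [S ::= z S z]
ggzgggzzzSzzzgggzgg ⇒ ggzgggzzzzSzzzzgggzgg   [S ::= z S z]
ggzgggzzzzSzzzzgggzgg ⇒ ggzgggzzzzzSzzzzzgggzgg   [S ::= z S z]
ggzgggzzzzzSzzzzzgggzgg ⇒ ggzgggzzzzzzzzzzgggzgg   [S ::= epsilon]

S ⇒ gSg ⇒ ggSgg ⇒ ggzSzgg ⇒ ggzgSgzgg ⇒ ggzggSggzgg ⇒ ggzgggSgggzgg ⇒ ggzgggzSzgggzgg ⇒ ggzgggzzSzzgggzgg ⇒ ggzgggzzzSzzzgggzgg ⇒ ggzgggzzzzSzzzzgggzgg ⇒ ggzgggzzzzzSzzzzzgggzgg ⇒ ggzgggzzzzzzzzzzgggzgg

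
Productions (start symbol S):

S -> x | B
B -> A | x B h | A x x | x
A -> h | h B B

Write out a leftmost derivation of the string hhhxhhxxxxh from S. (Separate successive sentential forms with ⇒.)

S ⇒ B   [S -> B]
B ⇒ A   [B -> A]
A ⇒ hBB   [A -> h B B]
hBB ⇒ hAB   [B -> A]
hAB ⇒ hhBBB   [A -> h B B]
hhBBB ⇒ hhABB   [B -> A]
hhABB ⇒ hhhBBBB   [A -> h B B]
hhhBBBB ⇒ hhhxBBB   [B -> x]
hhhxBBB ⇒ hhhxABB   [B -> A]
hhhxABB ⇒ hhhxhBB   [A -> h]
hhhxhBB ⇒ hhhxhAxxB   [B -> A x x]
hhhxhAxxB ⇒ hhhxhhxxB   [A -> h]
hhhxhhxxB ⇒ hhhxhhxxxBh   [B -> x B h]
hhhxhhxxxBh ⇒ hhhxhhxxxxh   [B -> x]

S⇒B⇒A⇒hBB⇒hAB⇒hhBBB⇒hhABB⇒hhhBBBB⇒hhhxBBB⇒hhhxABB⇒hhhxhBB⇒hhhxhAxxB⇒hhhxhhxxB⇒hhhxhhxxxBh⇒hhhxhhxxxxh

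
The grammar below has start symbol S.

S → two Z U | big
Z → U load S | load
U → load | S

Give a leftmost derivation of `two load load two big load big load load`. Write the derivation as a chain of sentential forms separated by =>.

S => two Z U   [S → two Z U]
two Z U => two U load S U   [Z → U load S]
two U load S U => two load load S U   [U → load]
two load load S U => two load load two Z U U   [S → two Z U]
two load load two Z U U => two load load two U load S U U   [Z → U load S]
two load load two U load S U U => two load load two S load S U U   [U → S]
two load load two S load S U U => two load load two big load S U U   [S → big]
two load load two big load S U U => two load load two big load big U U   [S → big]
two load load two big load big U U => two load load two big load big load U   [U → load]
two load load two big load big load U => two load load two big load big load load   [U → load]

S => two Z U => two U load S U => two load load S U => two load load two Z U U => two load load two U load S U U => two load load two S load S U U => two load load two big load S U U => two load load two big load big U U => two load load two big load big load U => two load load two big load big load load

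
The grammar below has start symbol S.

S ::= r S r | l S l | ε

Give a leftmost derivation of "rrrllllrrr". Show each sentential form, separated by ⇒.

S ⇒ rSr ⇒ rrSrr ⇒ rrrSrrr ⇒ rrrlSlrrr ⇒ rrrllSllrrr ⇒ rrrllllrrr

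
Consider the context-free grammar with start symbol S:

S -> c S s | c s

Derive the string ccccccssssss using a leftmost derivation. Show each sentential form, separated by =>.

S => cSs => ccSss => cccSsss => ccccSssss => cccccSsssss => ccccccssssss

S => cSs   [S -> c S s]
cSs => ccSss   [S -> c S s]
ccSss => cccSsss   [S -> c S s]
cccSsss => ccccSssss   [S -> c S s]
ccccSssss => cccccSsssss   [S -> c S s]
cccccSsssss => ccccccssssss   [S -> c s]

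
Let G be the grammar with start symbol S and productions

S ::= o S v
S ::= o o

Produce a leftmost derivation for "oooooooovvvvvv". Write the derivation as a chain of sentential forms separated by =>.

S=>oSv=>ooSvv=>oooSvvv=>ooooSvvvv=>oooooSvvvvv=>ooooooSvvvvvv=>oooooooovvvvvv

S => oSv   [S ::= o S v]
oSv => ooSvv   [S ::= o S v]
ooSvv => oooSvvv   [S ::= o S v]
oooSvvv => ooooSvvvv   [S ::= o S v]
ooooSvvvv => oooooSvvvvv   [S ::= o S v]
oooooSvvvvv => ooooooSvvvvvv   [S ::= o S v]
ooooooSvvvvvv => oooooooovvvvvv   [S ::= o o]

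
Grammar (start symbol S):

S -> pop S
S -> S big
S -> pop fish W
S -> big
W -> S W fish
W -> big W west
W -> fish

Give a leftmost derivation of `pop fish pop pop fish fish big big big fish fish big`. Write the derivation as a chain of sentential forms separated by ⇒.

S ⇒ S big   [S -> S big]
S big ⇒ pop fish W big   [S -> pop fish W]
pop fish W big ⇒ pop fish S W fish big   [W -> S W fish]
pop fish S W fish big ⇒ pop fish S big W fish big   [S -> S big]
pop fish S big W fish big ⇒ pop fish S big big W fish big   [S -> S big]
pop fish S big big W fish big ⇒ pop fish S big big big W fish big   [S -> S big]
pop fish S big big big W fish big ⇒ pop fish pop S big big big W fish big   [S -> pop S]
pop fish pop S big big big W fish big ⇒ pop fish pop pop fish W big big big W fish big   [S -> pop fish W]
pop fish pop pop fish W big big big W fish big ⇒ pop fish pop pop fish fish big big big W fish big   [W -> fish]
pop fish pop pop fish fish big big big W fish big ⇒ pop fish pop pop fish fish big big big fish fish big   [W -> fish]

S ⇒ S big ⇒ pop fish W big ⇒ pop fish S W fish big ⇒ pop fish S big W fish big ⇒ pop fish S big big W fish big ⇒ pop fish S big big big W fish big ⇒ pop fish pop S big big big W fish big ⇒ pop fish pop pop fish W big big big W fish big ⇒ pop fish pop pop fish fish big big big W fish big ⇒ pop fish pop pop fish fish big big big fish fish big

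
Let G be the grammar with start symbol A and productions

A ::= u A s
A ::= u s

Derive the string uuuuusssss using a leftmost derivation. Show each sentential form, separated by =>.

A => uAs => uuAss => uuuAsss => uuuuAssss => uuuuusssss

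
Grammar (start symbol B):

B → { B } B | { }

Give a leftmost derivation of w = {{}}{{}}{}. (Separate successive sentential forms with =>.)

B => {B}B   [B → { B } B]
{B}B => {{}}B   [B → { }]
{{}}B => {{}}{B}B   [B → { B } B]
{{}}{B}B => {{}}{{}}B   [B → { }]
{{}}{{}}B => {{}}{{}}{}   [B → { }]

B => {B}B => {{}}B => {{}}{B}B => {{}}{{}}B => {{}}{{}}{}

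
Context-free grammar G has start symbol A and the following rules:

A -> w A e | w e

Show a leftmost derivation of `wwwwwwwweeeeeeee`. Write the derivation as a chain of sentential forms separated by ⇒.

A⇒wAe⇒wwAee⇒wwwAeee⇒wwwwAeeee⇒wwwwwAeeeee⇒wwwwwwAeeeeee⇒wwwwwwwAeeeeeee⇒wwwwwwwweeeeeeee

A ⇒ wAe   [A -> w A e]
wAe ⇒ wwAee   [A -> w A e]
wwAee ⇒ wwwAeee   [A -> w A e]
wwwAeee ⇒ wwwwAeeee   [A -> w A e]
wwwwAeeee ⇒ wwwwwAeeeee   [A -> w A e]
wwwwwAeeeee ⇒ wwwwwwAeeeeee   [A -> w A e]
wwwwwwAeeeeee ⇒ wwwwwwwAeeeeeee   [A -> w A e]
wwwwwwwAeeeeeee ⇒ wwwwwwwweeeeeeee   [A -> w e]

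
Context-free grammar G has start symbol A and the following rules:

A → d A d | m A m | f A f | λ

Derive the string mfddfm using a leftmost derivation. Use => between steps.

A => mAm   [A → m A m]
mAm => mfAfm   [A → f A f]
mfAfm => mfdAdfm   [A → d A d]
mfdAdfm => mfddfm   [A → λ]

A => mAm => mfAfm => mfdAdfm => mfddfm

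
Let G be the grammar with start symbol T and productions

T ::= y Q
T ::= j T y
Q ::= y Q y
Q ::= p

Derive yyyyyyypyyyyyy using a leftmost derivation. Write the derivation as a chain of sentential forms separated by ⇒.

T⇒yQ⇒yyQy⇒yyyQyy⇒yyyyQyyy⇒yyyyyQyyyy⇒yyyyyyQyyyyy⇒yyyyyyyQyyyyyy⇒yyyyyyypyyyyyy

T ⇒ yQ   [T ::= y Q]
yQ ⇒ yyQy   [Q ::= y Q y]
yyQy ⇒ yyyQyy   [Q ::= y Q y]
yyyQyy ⇒ yyyyQyyy   [Q ::= y Q y]
yyyyQyyy ⇒ yyyyyQyyyy   [Q ::= y Q y]
yyyyyQyyyy ⇒ yyyyyyQyyyyy   [Q ::= y Q y]
yyyyyyQyyyyy ⇒ yyyyyyyQyyyyyy   [Q ::= y Q y]
yyyyyyyQyyyyyy ⇒ yyyyyyypyyyyyy   [Q ::= p]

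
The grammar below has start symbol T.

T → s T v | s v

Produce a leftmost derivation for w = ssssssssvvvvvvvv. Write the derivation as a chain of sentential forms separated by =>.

T => sTv   [T → s T v]
sTv => ssTvv   [T → s T v]
ssTvv => sssTvvv   [T → s T v]
sssTvvv => ssssTvvvv   [T → s T v]
ssssTvvvv => sssssTvvvvv   [T → s T v]
sssssTvvvvv => ssssssTvvvvvv   [T → s T v]
ssssssTvvvvvv => sssssssTvvvvvvv   [T → s T v]
sssssssTvvvvvvv => ssssssssvvvvvvvv   [T → s v]

T => sTv => ssTvv => sssTvvv => ssssTvvvv => sssssTvvvvv => ssssssTvvvvvv => sssssssTvvvvvvv => ssssssssvvvvvvvv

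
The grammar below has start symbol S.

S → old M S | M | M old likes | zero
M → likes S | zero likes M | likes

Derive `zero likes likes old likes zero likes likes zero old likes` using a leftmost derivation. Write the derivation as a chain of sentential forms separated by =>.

S => M   [S → M]
M => zero likes M   [M → zero likes M]
zero likes M => zero likes likes S   [M → likes S]
zero likes likes S => zero likes likes old M S   [S → old M S]
zero likes likes old M S => zero likes likes old likes S   [M → likes]
zero likes likes old likes S => zero likes likes old likes M old likes   [S → M old likes]
zero likes likes old likes M old likes => zero likes likes old likes zero likes M old likes   [M → zero likes M]
zero likes likes old likes zero likes M old likes => zero likes likes old likes zero likes likes S old likes   [M → likes S]
zero likes likes old likes zero likes likes S old likes => zero likes likes old likes zero likes likes zero old likes   [S → zero]

S => M => zero likes M => zero likes likes S => zero likes likes old M S => zero likes likes old likes S => zero likes likes old likes M old likes => zero likes likes old likes zero likes M old likes => zero likes likes old likes zero likes likes S old likes => zero likes likes old likes zero likes likes zero old likes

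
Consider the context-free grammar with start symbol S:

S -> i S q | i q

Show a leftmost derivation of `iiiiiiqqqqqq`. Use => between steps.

S => iSq => iiSqq => iiiSqqq => iiiiSqqqq => iiiiiSqqqqq => iiiiiiqqqqqq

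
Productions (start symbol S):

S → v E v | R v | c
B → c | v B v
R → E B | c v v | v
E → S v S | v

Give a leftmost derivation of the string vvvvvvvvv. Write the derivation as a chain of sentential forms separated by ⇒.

S⇒vEv⇒vSvSv⇒vvEvvSv⇒vvvvvSv⇒vvvvvvEvv⇒vvvvvvvvv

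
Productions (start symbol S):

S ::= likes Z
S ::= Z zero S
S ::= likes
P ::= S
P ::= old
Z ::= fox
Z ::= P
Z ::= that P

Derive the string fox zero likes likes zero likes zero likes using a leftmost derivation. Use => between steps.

S => Z zero S   [S ::= Z zero S]
Z zero S => P zero S   [Z ::= P]
P zero S => S zero S   [P ::= S]
S zero S => Z zero S zero S   [S ::= Z zero S]
Z zero S zero S => fox zero S zero S   [Z ::= fox]
fox zero S zero S => fox zero Z zero S zero S   [S ::= Z zero S]
fox zero Z zero S zero S => fox zero P zero S zero S   [Z ::= P]
fox zero P zero S zero S => fox zero S zero S zero S   [P ::= S]
fox zero S zero S zero S => fox zero likes Z zero S zero S   [S ::= likes Z]
fox zero likes Z zero S zero S => fox zero likes P zero S zero S   [Z ::= P]
fox zero likes P zero S zero S => fox zero likes S zero S zero S   [P ::= S]
fox zero likes S zero S zero S => fox zero likes likes zero S zero S   [S ::= likes]
fox zero likes likes zero S zero S => fox zero likes likes zero likes zero S   [S ::= likes]
fox zero likes likes zero likes zero S => fox zero likes likes zero likes zero likes   [S ::= likes]

S => Z zero S => P zero S => S zero S => Z zero S zero S => fox zero S zero S => fox zero Z zero S zero S => fox zero P zero S zero S => fox zero S zero S zero S => fox zero likes Z zero S zero S => fox zero likes P zero S zero S => fox zero likes S zero S zero S => fox zero likes likes zero S zero S => fox zero likes likes zero likes zero S => fox zero likes likes zero likes zero likes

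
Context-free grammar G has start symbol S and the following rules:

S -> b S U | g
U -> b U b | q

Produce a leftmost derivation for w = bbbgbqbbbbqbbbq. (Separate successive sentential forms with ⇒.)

S ⇒ bSU ⇒ bbSUU ⇒ bbbSUUU ⇒ bbbgUUU ⇒ bbbgbUbUU ⇒ bbbgbqbUU ⇒ bbbgbqbbUbU ⇒ bbbgbqbbbUbbU ⇒ bbbgbqbbbbUbbbU ⇒ bbbgbqbbbbqbbbU ⇒ bbbgbqbbbbqbbbq

S ⇒ bSU   [S -> b S U]
bSU ⇒ bbSUU   [S -> b S U]
bbSUU ⇒ bbbSUUU   [S -> b S U]
bbbSUUU ⇒ bbbgUUU   [S -> g]
bbbgUUU ⇒ bbbgbUbUU   [U -> b U b]
bbbgbUbUU ⇒ bbbgbqbUU   [U -> q]
bbbgbqbUU ⇒ bbbgbqbbUbU   [U -> b U b]
bbbgbqbbUbU ⇒ bbbgbqbbbUbbU   [U -> b U b]
bbbgbqbbbUbbU ⇒ bbbgbqbbbbUbbbU   [U -> b U b]
bbbgbqbbbbUbbbU ⇒ bbbgbqbbbbqbbbU   [U -> q]
bbbgbqbbbbqbbbU ⇒ bbbgbqbbbbqbbbq   [U -> q]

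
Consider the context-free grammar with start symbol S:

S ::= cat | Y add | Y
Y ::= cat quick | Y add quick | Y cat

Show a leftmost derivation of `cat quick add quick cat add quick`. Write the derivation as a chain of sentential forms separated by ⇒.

S ⇒ Y   [S ::= Y]
Y ⇒ Y add quick   [Y ::= Y add quick]
Y add quick ⇒ Y cat add quick   [Y ::= Y cat]
Y cat add quick ⇒ Y add quick cat add quick   [Y ::= Y add quick]
Y add quick cat add quick ⇒ cat quick add quick cat add quick   [Y ::= cat quick]

S ⇒ Y ⇒ Y add quick ⇒ Y cat add quick ⇒ Y add quick cat add quick ⇒ cat quick add quick cat add quick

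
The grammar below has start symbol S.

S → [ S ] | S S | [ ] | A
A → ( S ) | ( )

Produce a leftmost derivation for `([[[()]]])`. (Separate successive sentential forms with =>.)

S => A => (S) => ([S]) => ([[S]]) => ([[[S]]]) => ([[[A]]]) => ([[[()]]])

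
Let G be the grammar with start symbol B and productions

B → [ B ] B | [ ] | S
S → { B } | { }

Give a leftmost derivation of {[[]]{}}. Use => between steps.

B => S   [B → S]
S => {B}   [S → { B }]
{B} => {[B]B}   [B → [ B ] B]
{[B]B} => {[[]]B}   [B → [ ]]
{[[]]B} => {[[]]S}   [B → S]
{[[]]S} => {[[]]{}}   [S → { }]

B => S => {B} => {[B]B} => {[[]]B} => {[[]]S} => {[[]]{}}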